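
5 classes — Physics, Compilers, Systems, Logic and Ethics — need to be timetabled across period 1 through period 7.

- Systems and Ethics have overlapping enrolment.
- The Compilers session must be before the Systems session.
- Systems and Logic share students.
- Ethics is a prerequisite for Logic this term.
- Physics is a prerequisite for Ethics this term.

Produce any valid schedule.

Compilers in period 1, Systems in period 3, Ethics in period 2, Physics in period 1, Logic in period 4

Checking: Physics(period 1) before Ethics(period 2); Compilers(period 1) before Systems(period 3); Ethics(period 2) before Logic(period 4); Systems(period 3) != Logic(period 4); Systems(period 3) != Ethics(period 2).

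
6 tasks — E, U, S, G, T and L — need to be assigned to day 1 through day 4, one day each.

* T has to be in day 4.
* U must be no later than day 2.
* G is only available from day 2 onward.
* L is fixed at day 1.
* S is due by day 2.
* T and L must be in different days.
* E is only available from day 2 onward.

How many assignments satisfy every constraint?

36

Splitting on E: it can be day 2 (12), day 3 (12), day 4 (12). Listing each branch's schedules as (U, S, G, T, L) by day number:
E=day 2: (1,1,2,4,1) (1,1,3,4,1) (1,1,4,4,1) (1,2,2,4,1) (1,2,3,4,1) (1,2,4,4,1) (2,1,2,4,1) (2,1,3,4,1) (2,1,4,4,1) (2,2,2,4,1) (2,2,3,4,1) (2,2,4,4,1) — 12.
E=day 3: (1,1,2,4,1) (1,1,3,4,1) (1,1,4,4,1) (1,2,2,4,1) (1,2,3,4,1) (1,2,4,4,1) (2,1,2,4,1) (2,1,3,4,1) (2,1,4,4,1) (2,2,2,4,1) (2,2,3,4,1) (2,2,4,4,1) — 12.
E=day 4: (1,1,2,4,1) (1,1,3,4,1) (1,1,4,4,1) (1,2,2,4,1) (1,2,3,4,1) (1,2,4,4,1) (2,1,2,4,1) (2,1,3,4,1) (2,1,4,4,1) (2,2,2,4,1) (2,2,3,4,1) (2,2,4,4,1) — 12.
Summing: 12 + 12 + 12 = 36.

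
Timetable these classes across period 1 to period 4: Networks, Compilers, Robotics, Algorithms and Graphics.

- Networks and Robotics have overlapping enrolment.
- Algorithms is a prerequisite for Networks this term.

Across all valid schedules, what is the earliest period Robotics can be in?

period 1

Robotics at period 1 is achievable: Algorithms in period 1; Robotics in period 1; Networks in period 2; Compilers in period 1; Graphics in period 1.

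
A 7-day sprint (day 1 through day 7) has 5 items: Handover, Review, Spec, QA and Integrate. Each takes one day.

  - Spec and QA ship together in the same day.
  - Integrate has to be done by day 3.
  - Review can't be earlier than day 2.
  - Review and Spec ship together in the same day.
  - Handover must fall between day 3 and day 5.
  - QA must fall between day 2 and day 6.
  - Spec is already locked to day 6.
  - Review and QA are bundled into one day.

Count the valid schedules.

9

Splitting on Handover: it can be day 3 (3), day 4 (3), day 5 (3). Listing each branch's schedules as (Review, Spec, QA, Integrate) by day number:
Handover=day 3: (6,6,6,1) (6,6,6,2) (6,6,6,3) — 3.
Handover=day 4: (6,6,6,1) (6,6,6,2) (6,6,6,3) — 3.
Handover=day 5: (6,6,6,1) (6,6,6,2) (6,6,6,3) — 3.
Summing: 3 + 3 + 3 = 9.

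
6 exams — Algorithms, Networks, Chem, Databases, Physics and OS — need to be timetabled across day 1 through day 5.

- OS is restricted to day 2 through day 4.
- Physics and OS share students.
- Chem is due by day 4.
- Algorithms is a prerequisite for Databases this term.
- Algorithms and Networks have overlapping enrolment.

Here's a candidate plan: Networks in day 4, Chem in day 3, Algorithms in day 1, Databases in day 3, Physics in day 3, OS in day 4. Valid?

Algorithms is a prerequisite for Databases this term — holds.
Algorithms and Networks have overlapping enrolment — holds.
Physics and OS share students — holds.
Chem is due by day 4 — holds.
OS is restricted to day 2 through day 4 — holds.

Yes, all constraints hold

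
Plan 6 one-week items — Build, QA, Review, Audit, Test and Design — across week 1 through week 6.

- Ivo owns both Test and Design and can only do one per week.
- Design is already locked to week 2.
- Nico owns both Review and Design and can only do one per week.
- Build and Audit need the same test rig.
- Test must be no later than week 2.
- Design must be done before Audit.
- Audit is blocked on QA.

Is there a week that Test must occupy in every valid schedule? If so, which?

Test's window is week 1–week 2.
Design is fixed at week 2, and Test can't share a week with Design.
So Test must be week 1.

week 1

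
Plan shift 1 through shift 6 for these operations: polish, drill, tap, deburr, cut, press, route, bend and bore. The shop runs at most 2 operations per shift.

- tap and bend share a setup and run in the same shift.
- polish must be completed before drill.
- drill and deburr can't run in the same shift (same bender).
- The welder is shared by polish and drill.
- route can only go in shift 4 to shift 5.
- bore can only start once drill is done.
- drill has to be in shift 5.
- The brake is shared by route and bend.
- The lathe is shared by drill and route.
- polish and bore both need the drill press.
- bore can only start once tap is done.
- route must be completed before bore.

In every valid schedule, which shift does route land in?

route's window is shift 4–shift 5.
drill is fixed at shift 5, and route can't share a shift with drill.
So route must be shift 4.

shift 4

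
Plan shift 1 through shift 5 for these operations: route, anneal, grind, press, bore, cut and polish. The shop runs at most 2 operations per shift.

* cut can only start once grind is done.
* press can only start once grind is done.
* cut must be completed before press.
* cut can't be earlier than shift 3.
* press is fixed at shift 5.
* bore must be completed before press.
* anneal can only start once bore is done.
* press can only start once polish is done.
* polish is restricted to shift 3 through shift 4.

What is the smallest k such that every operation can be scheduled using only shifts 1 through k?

5 shifts

The precedence chain requires at least 3 distinct shifts.
With at most 2 per shift and 7 operations, at least 4 shifts are needed.
press can't be placed before shift 5, so the schedule must run through at least shift 5.
5 works (last occupied shift: shift 5): for example anneal in shift 2; grind in shift 1; route in shift 2; press in shift 5; polish in shift 3; bore in shift 1; cut in shift 3.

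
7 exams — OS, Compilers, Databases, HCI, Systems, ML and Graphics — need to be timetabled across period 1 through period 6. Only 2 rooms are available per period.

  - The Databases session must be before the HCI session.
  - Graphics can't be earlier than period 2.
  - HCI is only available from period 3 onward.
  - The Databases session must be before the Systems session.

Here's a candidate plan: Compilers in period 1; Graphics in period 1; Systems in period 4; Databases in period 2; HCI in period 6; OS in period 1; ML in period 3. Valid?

HCI is only available from period 3 onward — holds.
Only 2 rooms are available per period — violated.
The Databases session must be before the HCI session — holds.
The Databases session must be before the Systems session — holds.
Graphics can't be earlier than period 2 — violated.

No — it violates: Only 2 rooms are available per period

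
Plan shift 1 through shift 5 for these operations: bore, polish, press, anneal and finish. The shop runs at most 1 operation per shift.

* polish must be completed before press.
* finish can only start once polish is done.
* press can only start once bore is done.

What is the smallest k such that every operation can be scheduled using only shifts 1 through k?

The precedence chain requires at least 2 distinct shifts.
With at most 1 per shift and 5 operations, at least 5 shifts are needed.
5 works (last occupied shift: shift 5): for example anneal=shift 5; press=shift 3; finish=shift 4; polish=shift 1; bore=shift 2.

5 shifts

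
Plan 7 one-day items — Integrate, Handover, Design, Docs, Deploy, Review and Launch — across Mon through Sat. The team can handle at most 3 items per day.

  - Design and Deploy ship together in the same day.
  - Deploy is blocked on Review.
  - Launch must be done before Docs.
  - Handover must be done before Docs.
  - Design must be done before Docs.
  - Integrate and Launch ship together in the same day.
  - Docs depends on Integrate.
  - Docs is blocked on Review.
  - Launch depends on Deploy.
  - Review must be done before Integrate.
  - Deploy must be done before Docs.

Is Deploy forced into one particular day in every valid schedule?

Deploy can be Tue (e.g. Handover in Mon; Launch in Wed; Review in Mon; Deploy in Tue; Design in Tue; Integrate in Wed; Docs in Thu) or Wed (e.g. Handover in Mon, Review in Mon, Docs in Fri, Design in Wed, Launch in Thu, Integrate in Thu, Deploy in Wed).

No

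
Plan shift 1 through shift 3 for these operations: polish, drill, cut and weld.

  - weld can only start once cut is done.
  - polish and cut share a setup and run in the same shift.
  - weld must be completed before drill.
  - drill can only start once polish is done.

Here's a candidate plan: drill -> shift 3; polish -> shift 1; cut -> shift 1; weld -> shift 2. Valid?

polish and cut share a setup and run in the same shift — holds.
weld can only start once cut is done — holds.
weld must be completed before drill — holds.
drill can only start once polish is done — holds.

Yes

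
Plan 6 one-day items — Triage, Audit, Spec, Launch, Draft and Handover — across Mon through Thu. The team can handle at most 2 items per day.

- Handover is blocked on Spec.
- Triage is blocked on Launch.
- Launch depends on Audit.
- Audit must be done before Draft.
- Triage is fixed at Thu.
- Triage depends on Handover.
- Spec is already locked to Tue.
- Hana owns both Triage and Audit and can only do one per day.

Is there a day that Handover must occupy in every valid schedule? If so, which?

Wed

Spec is fixed at Tue and must come before Handover, so Handover is at least Wed.
Triage is fixed at Thu and must come after Handover, so Handover is at most Wed.
So Handover must be Wed.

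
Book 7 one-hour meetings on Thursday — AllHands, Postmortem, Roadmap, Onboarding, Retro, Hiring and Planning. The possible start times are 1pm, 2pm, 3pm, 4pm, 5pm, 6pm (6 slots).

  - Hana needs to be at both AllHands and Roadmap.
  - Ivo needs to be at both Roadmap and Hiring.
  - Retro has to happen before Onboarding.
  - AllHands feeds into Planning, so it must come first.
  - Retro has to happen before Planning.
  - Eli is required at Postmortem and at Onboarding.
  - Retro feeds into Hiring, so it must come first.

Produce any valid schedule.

Hiring -> 2pm; Retro -> 1pm; Onboarding -> 2pm; Postmortem -> 1pm; AllHands -> 1pm; Planning -> 2pm; Roadmap -> 3pm

Checking: Retro(1pm) before Onboarding(2pm); Retro(1pm) before Hiring(2pm); Retro(1pm) before Planning(2pm); AllHands(1pm) before Planning(2pm); AllHands(1pm) != Roadmap(3pm); Postmortem(1pm) != Onboarding(2pm); Roadmap(3pm) != Hiring(2pm).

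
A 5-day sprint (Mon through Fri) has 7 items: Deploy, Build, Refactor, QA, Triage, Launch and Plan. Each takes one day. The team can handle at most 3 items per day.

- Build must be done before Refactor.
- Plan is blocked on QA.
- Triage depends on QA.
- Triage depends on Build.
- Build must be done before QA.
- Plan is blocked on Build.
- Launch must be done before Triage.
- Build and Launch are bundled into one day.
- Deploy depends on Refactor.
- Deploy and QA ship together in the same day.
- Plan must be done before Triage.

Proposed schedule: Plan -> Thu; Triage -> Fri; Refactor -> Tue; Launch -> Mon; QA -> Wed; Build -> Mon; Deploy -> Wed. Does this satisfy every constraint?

Build must be done before QA — holds.
The team can handle at most 3 items per day — holds.
Launch must be done before Triage — holds.
Plan must be done before Triage — holds.
Triage depends on Build — holds.
Build and Launch are bundled into one day — holds.
Triage depends on QA — holds.
Deploy depends on Refactor — holds.
Plan is blocked on Build — holds.
Build must be done before Refactor — holds.
Deploy and QA ship together in the same day — holds.
Plan is blocked on QA — holds.

Yes, all constraints hold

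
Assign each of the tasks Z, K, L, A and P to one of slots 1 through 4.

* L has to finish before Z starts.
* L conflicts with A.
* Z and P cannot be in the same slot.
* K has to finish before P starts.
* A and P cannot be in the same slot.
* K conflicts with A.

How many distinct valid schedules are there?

34

Splitting on Z: it can be 2 (7), 3 (12), 4 (15). Listing each branch's schedules as (K, L, A, P):
Z=2: (1,1,2,3) (1,1,2,4) (1,1,3,4) (1,1,4,3) (2,1,3,4) (2,1,4,3) (3,1,2,4) — 7.
Z=3: (1,1,2,4) (1,1,3,2) (1,1,3,4) (1,1,4,2) (1,2,3,2) (1,2,3,4) (1,2,4,2) (2,1,3,4) (2,2,1,4) (2,2,3,4) (3,1,2,4) (3,2,1,4) — 12.
Z=4: (1,1,2,3) (1,1,3,2) (1,1,4,2) (1,1,4,3) (1,2,3,2) (1,2,4,2) (1,2,4,3) (1,3,2,3) (1,3,4,2) (1,3,4,3) (2,1,4,3) (2,2,1,3) (2,2,4,3) (2,3,1,3) (2,3,4,3) — 15.
Summing: 7 + 12 + 15 = 34.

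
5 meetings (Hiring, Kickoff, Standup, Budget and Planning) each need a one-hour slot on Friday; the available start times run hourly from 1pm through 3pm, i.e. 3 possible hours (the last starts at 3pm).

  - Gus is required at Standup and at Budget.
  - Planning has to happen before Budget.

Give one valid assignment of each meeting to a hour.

Standup -> 1pm; Kickoff -> 1pm; Hiring -> 1pm; Budget -> 2pm; Planning -> 1pm

Checking: Planning(1pm) before Budget(2pm); Standup(1pm) != Budget(2pm).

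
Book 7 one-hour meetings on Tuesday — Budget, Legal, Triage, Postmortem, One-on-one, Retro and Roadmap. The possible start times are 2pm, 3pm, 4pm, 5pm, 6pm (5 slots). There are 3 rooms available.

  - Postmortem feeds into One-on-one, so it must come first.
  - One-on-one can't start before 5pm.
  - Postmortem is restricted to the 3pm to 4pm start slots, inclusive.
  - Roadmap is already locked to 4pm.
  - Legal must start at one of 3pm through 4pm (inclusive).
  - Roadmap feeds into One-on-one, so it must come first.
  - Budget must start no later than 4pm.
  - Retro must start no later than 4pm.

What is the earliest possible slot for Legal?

3pm

Legal is available from 3pm; Legal's own window allows nothing later than 4pm.
Legal at 3pm is achievable: Triage in 2pm, Postmortem in 3pm, Retro in 2pm, Roadmap in 4pm, Legal in 3pm, Budget in 2pm, One-on-one in 5pm.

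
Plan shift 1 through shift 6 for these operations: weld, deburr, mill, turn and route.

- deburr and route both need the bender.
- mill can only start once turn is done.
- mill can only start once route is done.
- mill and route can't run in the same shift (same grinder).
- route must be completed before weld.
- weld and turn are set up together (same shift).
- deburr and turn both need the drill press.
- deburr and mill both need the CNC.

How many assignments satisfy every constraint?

Splitting on weld: it can be shift 2 (12), shift 3 (18), shift 4 (18), shift 5 (12). Listing each branch's schedules as (deburr, mill, turn, route) by shift number:
weld=shift 2: (3,4,2,1) (3,5,2,1) (3,6,2,1) (4,3,2,1) (4,5,2,1) (4,6,2,1) (5,3,2,1) (5,4,2,1) (5,6,2,1) (6,3,2,1) (6,4,2,1) (6,5,2,1) — 12.
weld=shift 3: (1,4,3,2) (1,5,3,2) (1,6,3,2) (2,4,3,1) (2,5,3,1) (2,6,3,1) (4,5,3,1) (4,5,3,2) (4,6,3,1) (4,6,3,2) (5,4,3,1) (5,4,3,2) (5,6,3,1) (5,6,3,2) (6,4,3,1) (6,4,3,2) (6,5,3,1) (6,5,3,2) — 18.
weld=shift 4: (1,5,4,2) (1,5,4,3) (1,6,4,2) (1,6,4,3) (2,5,4,1) (2,5,4,3) (2,6,4,1) (2,6,4,3) (3,5,4,1) (3,5,4,2) (3,6,4,1) (3,6,4,2) (5,6,4,1) (5,6,4,2) (5,6,4,3) (6,5,4,1) (6,5,4,2) (6,5,4,3) — 18.
weld=shift 5: (1,6,5,2) (1,6,5,3) (1,6,5,4) (2,6,5,1) (2,6,5,3) (2,6,5,4) (3,6,5,1) (3,6,5,2) (3,6,5,4) (4,6,5,1) (4,6,5,2) (4,6,5,3) — 12.
Summing: 12 + 18 + 18 + 12 = 60.

60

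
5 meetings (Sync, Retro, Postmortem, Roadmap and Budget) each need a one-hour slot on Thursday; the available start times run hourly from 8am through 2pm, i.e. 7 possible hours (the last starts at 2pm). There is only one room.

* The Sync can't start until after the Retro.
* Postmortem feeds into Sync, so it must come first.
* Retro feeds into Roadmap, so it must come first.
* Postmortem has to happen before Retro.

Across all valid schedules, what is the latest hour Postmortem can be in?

11am

Downstream work caps Postmortem at 12pm.
Postmortem at 11am is achievable: Retro in 12pm, Budget in 8am, Roadmap in 2pm, Postmortem in 11am, Sync in 1pm.
Nothing later works — the capacity limit rule out every hour after 11am.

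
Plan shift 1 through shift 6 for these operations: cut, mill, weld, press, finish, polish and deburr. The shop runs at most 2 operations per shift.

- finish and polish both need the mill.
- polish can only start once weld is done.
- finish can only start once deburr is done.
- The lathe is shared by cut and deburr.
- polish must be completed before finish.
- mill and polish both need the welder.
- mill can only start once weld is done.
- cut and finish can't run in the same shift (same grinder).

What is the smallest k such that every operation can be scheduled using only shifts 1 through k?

The precedence chain requires at least 3 distinct shifts.
With at most 2 per shift and 7 operations, at least 4 shifts are needed.
4 works (last occupied shift: shift 4): for example cut in shift 2; polish in shift 2; finish in shift 3; weld in shift 1; mill in shift 3; press in shift 4; deburr in shift 1.

4 shifts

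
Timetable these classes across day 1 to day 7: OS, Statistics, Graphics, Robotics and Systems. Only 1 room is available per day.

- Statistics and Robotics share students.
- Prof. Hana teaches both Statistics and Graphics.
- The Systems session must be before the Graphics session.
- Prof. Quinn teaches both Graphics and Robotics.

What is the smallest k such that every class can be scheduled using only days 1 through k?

The precedence chain requires at least 2 distinct days.
With at most 1 per day and 5 classes, at least 5 days are needed.
5 works (last occupied day: day 5): for example Graphics=day 2; Systems=day 1; OS=day 3; Robotics=day 5; Statistics=day 4.

5 days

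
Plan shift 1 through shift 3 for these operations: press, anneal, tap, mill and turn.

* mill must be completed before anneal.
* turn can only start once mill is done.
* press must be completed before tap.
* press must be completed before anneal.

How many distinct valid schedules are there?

Splitting on press: it can be shift 1 (10), shift 2 (3). Listing each branch's schedules as (anneal, tap, mill, turn) by shift number:
press=shift 1: (2,2,1,2) (2,2,1,3) (2,3,1,2) (2,3,1,3) (3,2,1,2) (3,2,1,3) (3,2,2,3) (3,3,1,2) (3,3,1,3) (3,3,2,3) — 10.
press=shift 2: (3,3,1,2) (3,3,1,3) (3,3,2,3) — 3.
Summing: 10 + 3 = 13.

13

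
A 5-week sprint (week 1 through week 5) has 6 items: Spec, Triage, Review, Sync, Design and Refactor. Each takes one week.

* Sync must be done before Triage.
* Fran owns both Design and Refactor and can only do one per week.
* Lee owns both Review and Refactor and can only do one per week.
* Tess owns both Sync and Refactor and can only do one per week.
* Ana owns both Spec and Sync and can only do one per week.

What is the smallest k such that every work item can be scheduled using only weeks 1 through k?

2 weeks

The precedence chain requires at least 2 distinct weeks.
2 works (last occupied week: week 2): for example Sync -> week 1, Triage -> week 2, Spec -> week 2, Refactor -> week 2, Review -> week 1, Design -> week 1.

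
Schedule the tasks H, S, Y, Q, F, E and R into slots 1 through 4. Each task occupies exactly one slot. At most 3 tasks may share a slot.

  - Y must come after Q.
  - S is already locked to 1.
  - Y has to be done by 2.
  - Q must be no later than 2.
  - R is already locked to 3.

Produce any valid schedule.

E=2, H=1, R=3, Y=2, Q=1, S=1, F=2

Checking: Q(1) before Y(2); Q=1 in [1,2]; S=1 in [1,1]; R=3 in [3,3]; Y=2 in [1,2]; max 3 per slot (cap 3).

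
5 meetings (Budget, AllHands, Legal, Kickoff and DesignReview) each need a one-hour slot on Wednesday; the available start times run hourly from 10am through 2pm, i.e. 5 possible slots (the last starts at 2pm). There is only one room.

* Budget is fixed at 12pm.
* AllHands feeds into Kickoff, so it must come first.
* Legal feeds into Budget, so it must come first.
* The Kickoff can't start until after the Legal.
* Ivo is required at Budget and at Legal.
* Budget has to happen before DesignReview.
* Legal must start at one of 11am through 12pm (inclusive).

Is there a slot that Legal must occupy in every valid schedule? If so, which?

Legal's window is 11am–12pm.
Budget is fixed at 12pm, and Legal can't share a slot with Budget.
So Legal must be 11am.

11am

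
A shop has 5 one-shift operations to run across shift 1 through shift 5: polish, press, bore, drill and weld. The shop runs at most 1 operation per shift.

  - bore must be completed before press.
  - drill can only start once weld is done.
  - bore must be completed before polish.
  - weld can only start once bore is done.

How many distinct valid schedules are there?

Splitting on polish: it can be shift 2 (3), shift 3 (3), shift 4 (3), shift 5 (3). Listing each branch's schedules as (press, bore, drill, weld) by shift number:
polish=shift 2: (3,1,5,4) (4,1,5,3) (5,1,4,3) — 3.
polish=shift 3: (2,1,5,4) (4,1,5,2) (5,1,4,2) — 3.
polish=shift 4: (2,1,5,3) (3,1,5,2) (5,1,3,2) — 3.
polish=shift 5: (2,1,4,3) (3,1,4,2) (4,1,3,2) — 3.
Summing: 3 + 3 + 3 + 3 = 12.

12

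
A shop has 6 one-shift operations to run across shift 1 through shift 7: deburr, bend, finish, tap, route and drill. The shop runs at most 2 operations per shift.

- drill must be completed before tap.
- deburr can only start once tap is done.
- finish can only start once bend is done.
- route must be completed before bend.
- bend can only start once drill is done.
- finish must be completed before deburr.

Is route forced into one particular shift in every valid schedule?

No

route can be shift 1 (e.g. deburr=shift 4, route=shift 1, tap=shift 2, bend=shift 2, drill=shift 1, finish=shift 3) or shift 2 (e.g. route -> shift 2; drill -> shift 1; bend -> shift 3; deburr -> shift 5; finish -> shift 4; tap -> shift 2).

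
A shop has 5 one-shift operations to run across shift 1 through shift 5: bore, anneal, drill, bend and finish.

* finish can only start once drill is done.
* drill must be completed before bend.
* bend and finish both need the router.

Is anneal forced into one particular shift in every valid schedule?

No

anneal can be shift 1 (e.g. bore=shift 1; anneal=shift 1; finish=shift 3; drill=shift 1; bend=shift 2) or shift 2 (e.g. drill -> shift 1, anneal -> shift 2, finish -> shift 3, bend -> shift 2, bore -> shift 1).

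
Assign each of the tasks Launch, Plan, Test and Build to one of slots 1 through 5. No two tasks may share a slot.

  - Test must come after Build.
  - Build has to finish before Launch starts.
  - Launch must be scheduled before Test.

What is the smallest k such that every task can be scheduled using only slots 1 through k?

4 slots

The precedence chain requires at least 3 distinct slots.
With at most 1 per slot and 4 tasks, at least 4 slots are needed.
4 works (last occupied slot: 4): for example Build -> 1, Plan -> 4, Launch -> 2, Test -> 3.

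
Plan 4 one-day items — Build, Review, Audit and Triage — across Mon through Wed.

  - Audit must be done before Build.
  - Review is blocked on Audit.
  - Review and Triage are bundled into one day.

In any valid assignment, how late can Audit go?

Tue

Downstream work caps Audit at Tue.
Audit at Tue is achievable: Build -> Wed; Triage -> Wed; Audit -> Tue; Review -> Wed.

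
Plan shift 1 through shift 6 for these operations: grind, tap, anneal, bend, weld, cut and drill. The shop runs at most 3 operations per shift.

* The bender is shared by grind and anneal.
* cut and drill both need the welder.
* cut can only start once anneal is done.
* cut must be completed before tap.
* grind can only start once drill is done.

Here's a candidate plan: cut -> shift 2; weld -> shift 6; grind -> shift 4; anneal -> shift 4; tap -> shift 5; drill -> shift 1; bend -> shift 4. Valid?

Invalid. The bender is shared by grind and anneal.

cut must be completed before tap — holds.
The bender is shared by grind and anneal — violated.
grind can only start once drill is done — holds.
The shop runs at most 3 operations per shift — holds.
cut can only start once anneal is done — violated.
cut and drill both need the welder — holds.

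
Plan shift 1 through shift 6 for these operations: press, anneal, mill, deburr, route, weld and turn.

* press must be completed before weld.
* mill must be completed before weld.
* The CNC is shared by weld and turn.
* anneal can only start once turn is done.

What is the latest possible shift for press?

shift 5

Downstream work caps press at shift 5.
press at shift 5 is achievable: mill -> shift 1, weld -> shift 6, route -> shift 1, deburr -> shift 1, anneal -> shift 2, press -> shift 5, turn -> shift 1.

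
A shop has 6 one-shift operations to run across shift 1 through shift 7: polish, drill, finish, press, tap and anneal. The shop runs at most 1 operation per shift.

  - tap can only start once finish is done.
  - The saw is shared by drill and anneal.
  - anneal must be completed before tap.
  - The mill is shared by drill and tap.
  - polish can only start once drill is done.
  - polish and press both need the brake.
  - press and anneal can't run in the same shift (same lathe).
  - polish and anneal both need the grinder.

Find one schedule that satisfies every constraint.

tap in shift 3; drill in shift 4; press in shift 6; polish in shift 5; anneal in shift 2; finish in shift 1

Checking: anneal(shift 2) before tap(shift 3); drill(shift 4) before polish(shift 5); finish(shift 1) before tap(shift 3); drill(shift 4) != anneal(shift 2); polish(shift 5) != press(shift 6); polish(shift 5) != anneal(shift 2); drill(shift 4) != tap(shift 3); press(shift 6) != anneal(shift 2); max 1 per shift (cap 1).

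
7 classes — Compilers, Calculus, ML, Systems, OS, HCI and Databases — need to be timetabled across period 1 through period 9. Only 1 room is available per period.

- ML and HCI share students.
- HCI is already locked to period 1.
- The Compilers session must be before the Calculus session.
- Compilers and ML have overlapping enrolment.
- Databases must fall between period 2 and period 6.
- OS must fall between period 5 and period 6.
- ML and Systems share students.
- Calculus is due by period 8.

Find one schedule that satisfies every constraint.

Calculus in period 4; Databases in period 2; Systems in period 7; OS in period 5; Compilers in period 3; ML in period 6; HCI in period 1

Checking: Compilers(period 3) before Calculus(period 4); Compilers(period 3) != ML(period 6); ML(period 6) != Systems(period 7); ML(period 6) != HCI(period 1); HCI=period 1 in [period 1,period 1]; Databases=period 2 in [period 2,period 6]; Calculus=period 4 in [period 1,period 8]; OS=period 5 in [period 5,period 6]; max 1 per period (cap 1).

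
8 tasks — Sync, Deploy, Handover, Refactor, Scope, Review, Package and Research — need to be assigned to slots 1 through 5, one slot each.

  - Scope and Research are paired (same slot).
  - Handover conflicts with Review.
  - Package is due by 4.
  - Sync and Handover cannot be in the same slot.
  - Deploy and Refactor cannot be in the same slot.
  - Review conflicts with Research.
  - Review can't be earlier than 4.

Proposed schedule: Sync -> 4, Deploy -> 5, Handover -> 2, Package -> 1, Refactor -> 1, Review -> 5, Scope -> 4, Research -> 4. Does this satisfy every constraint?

Deploy and Refactor cannot be in the same slot — holds.
Scope and Research are paired (same slot) — holds.
Sync and Handover cannot be in the same slot — holds.
Review conflicts with Research — holds.
Package is due by 4 — holds.
Handover conflicts with Review — holds.
Review can't be earlier than 4 — holds.

Yes, all constraints hold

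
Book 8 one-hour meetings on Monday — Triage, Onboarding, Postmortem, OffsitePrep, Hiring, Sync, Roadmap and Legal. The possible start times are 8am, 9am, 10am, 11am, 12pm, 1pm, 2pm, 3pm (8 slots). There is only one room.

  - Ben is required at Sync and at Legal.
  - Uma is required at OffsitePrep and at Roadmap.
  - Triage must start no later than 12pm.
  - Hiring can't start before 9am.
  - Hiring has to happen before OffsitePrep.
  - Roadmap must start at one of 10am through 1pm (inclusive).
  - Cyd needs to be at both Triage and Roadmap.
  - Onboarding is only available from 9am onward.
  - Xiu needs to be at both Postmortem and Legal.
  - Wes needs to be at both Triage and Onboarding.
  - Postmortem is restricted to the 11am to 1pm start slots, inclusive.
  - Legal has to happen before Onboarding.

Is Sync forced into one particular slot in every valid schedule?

No

Sync can be 8am (e.g. Roadmap in 10am; Postmortem in 11am; Sync in 8am; Onboarding in 1pm; Hiring in 2pm; OffsitePrep in 3pm; Legal in 12pm; Triage in 9am) or 9am (e.g. Roadmap in 10am, Postmortem in 11am, Onboarding in 1pm, OffsitePrep in 3pm, Triage in 8am, Sync in 9am, Legal in 12pm, Hiring in 2pm).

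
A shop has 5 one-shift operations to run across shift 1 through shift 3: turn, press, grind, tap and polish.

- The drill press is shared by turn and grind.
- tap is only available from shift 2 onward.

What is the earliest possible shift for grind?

shift 1

grind at shift 1 is achievable: tap=shift 2, press=shift 1, turn=shift 2, grind=shift 1, polish=shift 1.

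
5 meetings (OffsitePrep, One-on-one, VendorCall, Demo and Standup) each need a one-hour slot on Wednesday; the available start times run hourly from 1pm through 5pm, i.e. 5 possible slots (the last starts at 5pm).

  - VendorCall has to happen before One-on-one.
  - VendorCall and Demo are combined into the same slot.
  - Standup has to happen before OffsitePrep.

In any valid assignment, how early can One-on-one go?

Precedence pushes One-on-one to at least 2pm.
One-on-one at 2pm is achievable: Standup -> 1pm, OffsitePrep -> 2pm, Demo -> 1pm, VendorCall -> 1pm, One-on-one -> 2pm.

2pm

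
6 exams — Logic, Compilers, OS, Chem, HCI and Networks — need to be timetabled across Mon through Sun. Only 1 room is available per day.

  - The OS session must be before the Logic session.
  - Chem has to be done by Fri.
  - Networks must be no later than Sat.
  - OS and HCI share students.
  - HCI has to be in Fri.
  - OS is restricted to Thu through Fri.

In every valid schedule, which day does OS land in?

Thu

OS's window is Thu–Fri.
HCI is fixed at Fri, and OS can't share a day with HCI.
So OS must be Thu.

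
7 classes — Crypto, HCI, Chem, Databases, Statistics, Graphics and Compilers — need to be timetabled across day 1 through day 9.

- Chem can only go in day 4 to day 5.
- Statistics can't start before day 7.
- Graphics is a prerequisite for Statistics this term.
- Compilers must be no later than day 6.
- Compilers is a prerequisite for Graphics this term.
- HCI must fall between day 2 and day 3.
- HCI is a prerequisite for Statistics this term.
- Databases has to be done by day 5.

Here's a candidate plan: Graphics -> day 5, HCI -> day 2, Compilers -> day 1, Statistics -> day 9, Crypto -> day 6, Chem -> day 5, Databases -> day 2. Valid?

Yes

Graphics is a prerequisite for Statistics this term — holds.
Compilers must be no later than day 6 — holds.
Databases has to be done by day 5 — holds.
HCI is a prerequisite for Statistics this term — holds.
Compilers is a prerequisite for Graphics this term — holds.
HCI must fall between day 2 and day 3 — holds.
Chem can only go in day 4 to day 5 — holds.
Statistics can't start before day 7 — holds.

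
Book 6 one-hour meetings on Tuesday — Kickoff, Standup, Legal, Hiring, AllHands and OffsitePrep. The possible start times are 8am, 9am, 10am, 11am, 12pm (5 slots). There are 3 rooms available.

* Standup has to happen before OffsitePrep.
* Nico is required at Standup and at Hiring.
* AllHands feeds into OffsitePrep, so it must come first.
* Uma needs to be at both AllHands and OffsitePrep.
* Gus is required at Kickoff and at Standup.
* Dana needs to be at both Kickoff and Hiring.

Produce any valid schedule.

Standup in 8am; Kickoff in 9am; Legal in 8am; AllHands in 8am; OffsitePrep in 9am; Hiring in 10am

Checking: Standup(8am) before OffsitePrep(9am); AllHands(8am) before OffsitePrep(9am); Kickoff(9am) != Standup(8am); AllHands(8am) != OffsitePrep(9am); Kickoff(9am) != Hiring(10am); Standup(8am) != Hiring(10am); max 3 per slot (cap 3).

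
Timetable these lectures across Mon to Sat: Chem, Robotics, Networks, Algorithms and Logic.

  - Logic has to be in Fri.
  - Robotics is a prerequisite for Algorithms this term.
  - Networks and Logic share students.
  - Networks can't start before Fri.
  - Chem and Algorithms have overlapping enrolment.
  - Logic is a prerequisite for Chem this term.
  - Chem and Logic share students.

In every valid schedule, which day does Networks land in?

Networks's window is Fri–Sat.
Logic is fixed at Fri, and Networks can't share a day with Logic.
So Networks must be Sat.

Sat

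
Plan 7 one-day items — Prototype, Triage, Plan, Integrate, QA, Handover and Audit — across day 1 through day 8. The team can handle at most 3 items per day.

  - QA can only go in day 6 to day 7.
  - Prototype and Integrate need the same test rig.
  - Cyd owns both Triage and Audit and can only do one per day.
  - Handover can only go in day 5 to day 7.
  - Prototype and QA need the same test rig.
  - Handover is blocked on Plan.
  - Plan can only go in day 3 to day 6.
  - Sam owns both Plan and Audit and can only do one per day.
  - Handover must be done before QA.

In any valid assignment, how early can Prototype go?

day 1

Prototype at day 1 is achievable: Triage in day 1; Prototype in day 1; Audit in day 2; Plan in day 3; QA in day 6; Handover in day 5; Integrate in day 2.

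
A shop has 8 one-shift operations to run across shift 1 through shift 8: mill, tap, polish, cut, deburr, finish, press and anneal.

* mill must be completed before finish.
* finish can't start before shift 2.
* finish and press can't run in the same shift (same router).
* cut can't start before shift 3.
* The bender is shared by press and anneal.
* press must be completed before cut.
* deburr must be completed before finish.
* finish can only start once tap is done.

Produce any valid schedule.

mill -> shift 1, press -> shift 1, finish -> shift 2, anneal -> shift 2, polish -> shift 1, deburr -> shift 1, tap -> shift 1, cut -> shift 3

Checking: tap(shift 1) before finish(shift 2); mill(shift 1) before finish(shift 2); press(shift 1) before cut(shift 3); deburr(shift 1) before finish(shift 2); finish(shift 2) != press(shift 1); press(shift 1) != anneal(shift 2); finish=shift 2 in [shift 2,shift 8]; cut=shift 3 in [shift 3,shift 8].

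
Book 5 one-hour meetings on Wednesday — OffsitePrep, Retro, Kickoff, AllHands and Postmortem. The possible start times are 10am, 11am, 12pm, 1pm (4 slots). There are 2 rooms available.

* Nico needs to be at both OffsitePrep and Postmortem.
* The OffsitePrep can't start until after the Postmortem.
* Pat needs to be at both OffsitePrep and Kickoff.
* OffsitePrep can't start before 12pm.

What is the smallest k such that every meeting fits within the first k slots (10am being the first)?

3

The precedence chain requires at least 2 distinct slots.
With at most 2 per slot and 5 meetings, at least 3 slots are needed.
OffsitePrep can't be placed before 12pm — that is slot 3 counting from 10am — so the schedule must run through at least 3 slots.
3 works (last occupied slot: 12pm): for example AllHands=11am; OffsitePrep=12pm; Kickoff=11am; Postmortem=10am; Retro=10am.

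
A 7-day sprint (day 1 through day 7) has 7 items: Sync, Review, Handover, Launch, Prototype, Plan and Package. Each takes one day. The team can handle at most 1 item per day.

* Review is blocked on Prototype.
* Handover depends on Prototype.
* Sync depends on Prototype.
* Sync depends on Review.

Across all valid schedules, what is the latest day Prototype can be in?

day 4

Downstream work caps Prototype at day 5.
Prototype at day 4 is achievable: Plan in day 2, Launch in day 1, Prototype in day 4, Package in day 3, Review in day 5, Handover in day 7, Sync in day 6.
Nothing later works — the capacity limit rule out every day after day 4.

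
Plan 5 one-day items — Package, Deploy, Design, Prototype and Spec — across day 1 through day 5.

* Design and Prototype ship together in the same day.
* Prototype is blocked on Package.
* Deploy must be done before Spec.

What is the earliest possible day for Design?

day 2

Design must be in the same day as Prototype, which can't be before day 2, so Design is at least day 2.
Design at day 2 is achievable: Spec=day 2, Deploy=day 1, Package=day 1, Prototype=day 2, Design=day 2.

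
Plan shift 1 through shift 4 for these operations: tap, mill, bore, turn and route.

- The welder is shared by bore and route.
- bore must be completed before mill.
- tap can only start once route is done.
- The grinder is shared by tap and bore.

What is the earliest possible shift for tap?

Precedence pushes tap to at least shift 2.
tap at shift 2 is achievable: bore=shift 3; route=shift 1; mill=shift 4; tap=shift 2; turn=shift 1.

shift 2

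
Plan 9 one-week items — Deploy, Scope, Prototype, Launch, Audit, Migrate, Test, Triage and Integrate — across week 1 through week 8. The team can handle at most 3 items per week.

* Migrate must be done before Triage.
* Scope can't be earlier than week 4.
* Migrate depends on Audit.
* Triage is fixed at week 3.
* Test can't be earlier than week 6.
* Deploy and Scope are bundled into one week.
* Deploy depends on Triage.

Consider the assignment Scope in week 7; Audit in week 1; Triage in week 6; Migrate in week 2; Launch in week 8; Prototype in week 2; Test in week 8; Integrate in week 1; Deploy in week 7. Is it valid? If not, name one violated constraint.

The team can handle at most 3 items per week — holds.
Migrate depends on Audit — holds.
Triage is fixed at week 3 — violated.
Deploy and Scope are bundled into one week — holds.
Migrate must be done before Triage — holds.
Test can't be earlier than week 6 — holds.
Deploy depends on Triage — holds.
Scope can't be earlier than week 4 — holds.

No. Triage is fixed at week 3 is not satisfied.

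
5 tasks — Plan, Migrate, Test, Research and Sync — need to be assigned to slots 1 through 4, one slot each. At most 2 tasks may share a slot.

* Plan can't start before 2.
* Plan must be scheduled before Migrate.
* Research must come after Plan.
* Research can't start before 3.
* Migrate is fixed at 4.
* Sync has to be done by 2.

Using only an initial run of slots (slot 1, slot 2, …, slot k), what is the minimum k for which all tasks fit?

The precedence chain requires at least 2 distinct slots.
With at most 2 per slot and 5 tasks, at least 3 slots are needed.
Migrate can't be placed before 4, so the schedule must run through at least slot 4.
4 works (last occupied slot: 4): for example Plan in 2; Test in 1; Migrate in 4; Sync in 1; Research in 3.

4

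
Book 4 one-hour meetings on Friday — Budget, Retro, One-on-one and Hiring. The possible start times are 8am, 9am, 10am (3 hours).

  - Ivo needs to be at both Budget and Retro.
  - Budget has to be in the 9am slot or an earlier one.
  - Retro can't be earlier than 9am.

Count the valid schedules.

27

Splitting on Budget: it can be 8am (18), 9am (9). Listing each branch's schedules as (Retro, One-on-one, Hiring):
Budget=8am: (9am,8am,8am) (9am,8am,9am) (9am,8am,10am) (9am,9am,8am) (9am,9am,9am) (9am,9am,10am) (9am,10am,8am) (9am,10am,9am) (9am,10am,10am) (10am,8am,8am) (10am,8am,9am) (10am,8am,10am) (10am,9am,8am) (10am,9am,9am) (10am,9am,10am) (10am,10am,8am) (10am,10am,9am) (10am,10am,10am) — 18.
Budget=9am: (10am,8am,8am) (10am,8am,9am) (10am,8am,10am) (10am,9am,8am) (10am,9am,9am) (10am,9am,10am) (10am,10am,8am) (10am,10am,9am) (10am,10am,10am) — 9.
Summing: 18 + 9 = 27.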